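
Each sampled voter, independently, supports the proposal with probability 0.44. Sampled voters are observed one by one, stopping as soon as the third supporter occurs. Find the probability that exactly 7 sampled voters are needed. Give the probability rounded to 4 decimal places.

Y = trial on which the third success occurs; negative binomial, r=3, p=0.44.
P(Y=7) = C(6,2) · p^3 · (1−p)^4
= 15 · 0.085184 · 0.098345 = 0.125661

0.1257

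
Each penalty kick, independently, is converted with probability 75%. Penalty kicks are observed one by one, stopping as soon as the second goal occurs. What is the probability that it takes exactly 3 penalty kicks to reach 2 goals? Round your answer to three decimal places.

Y = trial on which the second success occurs; negative binomial, r=2, p=0.75.
P(Y=3) = C(2,1) · p^2 · (1−p)^1
= 2 · 0.5625 · 0.25 = 0.28125

0.281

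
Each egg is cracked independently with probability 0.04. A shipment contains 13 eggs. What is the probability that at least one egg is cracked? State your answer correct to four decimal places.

0.4118

P(at least one) = 1 − P(none) = 1 − (1 − 0.04)^13
= 1 − 0.588201 = 0.411799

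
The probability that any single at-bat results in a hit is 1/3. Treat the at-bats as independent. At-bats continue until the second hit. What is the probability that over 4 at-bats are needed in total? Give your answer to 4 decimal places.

Needing more than 4 at-bats ⇔ fewer than 2 successes in the first 4. With X ~ Binomial(4, 0.333333), P(Y > 4) = P(X ≤ 1).
  k=0: C(4,0)·0.333333^0·0.666667^4 = 0.197531
  k=1: C(4,1)·0.333333^1·0.666667^3 = 0.395062
P(X ≤ 1) = 0.592593

0.5926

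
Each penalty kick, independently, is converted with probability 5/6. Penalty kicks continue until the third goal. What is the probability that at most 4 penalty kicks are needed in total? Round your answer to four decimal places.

0.8681

Finishing within 4 penalty kicks ⇔ at least 3 successes in the first 4. With X ~ Binomial(4, 0.833333), P(Y ≤ 4) = 1 − P(X ≤ 2).
  k=0: C(4,0)·0.833333^0·0.166667^4 = 0.000772
  k=1: C(4,1)·0.833333^1·0.166667^3 = 0.015432
  k=2: C(4,2)·0.833333^2·0.166667^2 = 0.115741
1 − 0.131944 = 0.868056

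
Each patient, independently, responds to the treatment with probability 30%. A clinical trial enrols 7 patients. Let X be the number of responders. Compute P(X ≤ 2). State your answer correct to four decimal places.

0.6471

X ~ Binomial(7, 0.30); P(X ≤ 2) = Σ C(7,k) p^k (1−p)^(7−k) over k:
  k=0: C(7,0)·0.30^0·0.70^7 = 0.082354
  k=1: C(7,1)·0.30^1·0.70^6 = 0.247063
  k=2: C(7,2)·0.30^2·0.70^5 = 0.317652
Total = 0.647069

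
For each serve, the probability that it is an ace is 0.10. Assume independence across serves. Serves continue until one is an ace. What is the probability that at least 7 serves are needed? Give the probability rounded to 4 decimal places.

Y = number of serves to the first success; geometric, p = 0.10.
P(Y > 6) = P(first 6 all fail) = (1−p)^6 = 0.531441

0.5314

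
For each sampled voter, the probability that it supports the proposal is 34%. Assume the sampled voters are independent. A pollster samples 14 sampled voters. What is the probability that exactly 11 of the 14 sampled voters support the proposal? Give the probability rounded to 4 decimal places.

0.0007

X ~ Binomial(n=14, p=0.34).
P(X=11) = C(14,11) · p^11 · (1−p)^3
= 364 · 7.0189e-06 · 0.2875 = 0.000735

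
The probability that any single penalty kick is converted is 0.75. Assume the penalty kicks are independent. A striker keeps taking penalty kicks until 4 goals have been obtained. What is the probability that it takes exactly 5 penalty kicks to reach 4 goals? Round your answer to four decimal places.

Y = trial on which the fourth success occurs; negative binomial, r=4, p=0.75.
P(Y=5) = C(4,3) · p^4 · (1−p)^1
= 4 · 0.31641 · 0.25 = 0.316406

0.3164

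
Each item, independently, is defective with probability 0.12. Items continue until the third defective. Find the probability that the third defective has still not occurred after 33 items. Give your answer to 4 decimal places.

0.2255

Needing more than 33 items ⇔ fewer than 3 successes in the first 33. With X ~ Binomial(33, 0.12), P(Y > 33) = P(X ≤ 2).
  k=0: C(33,0)·0.12^0·0.88^33 = 0.014721
  k=1: C(33,1)·0.12^1·0.88^32 = 0.066243
  k=2: C(33,2)·0.12^2·0.88^31 = 0.144530
P(X ≤ 2) = 0.225494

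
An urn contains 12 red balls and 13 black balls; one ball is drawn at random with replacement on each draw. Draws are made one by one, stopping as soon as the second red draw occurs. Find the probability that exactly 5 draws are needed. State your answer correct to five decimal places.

0.12958

Y = trial on which the second success occurs; negative binomial, r=2, p=0.48.
P(Y=5) = C(4,1) · p^2 · (1−p)^3
= 4 · 0.2304 · 0.14061 = 0.1295843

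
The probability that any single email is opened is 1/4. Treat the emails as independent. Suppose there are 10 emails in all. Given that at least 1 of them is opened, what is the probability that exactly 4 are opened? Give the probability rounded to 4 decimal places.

X ~ Binomial(10, 0.25). Want P(X=4 | X≥1) = P(X=4) / P(X≥1).
P(X=4) = C(10,4)·0.25^4·0.75^6 = 0.145998
P(X≥1) = 1 − 0.056314 = 0.943686
Ratio = 0.145998 / 0.943686 = 0.154710

0.1547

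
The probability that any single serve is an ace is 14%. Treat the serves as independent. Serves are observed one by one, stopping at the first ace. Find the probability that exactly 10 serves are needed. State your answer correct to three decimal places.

Geometric (trials to first success), p = 0.14.
P(Y = 10) = (1−p)^9 · p = 0.25733 · 0.14 = 0.03603

0.036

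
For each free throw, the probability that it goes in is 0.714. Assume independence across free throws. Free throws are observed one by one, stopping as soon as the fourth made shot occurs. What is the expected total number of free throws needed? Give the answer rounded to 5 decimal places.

5.60224

Y = total free throws until the fourth success; negative binomial with r=4, p=0.714.
E[Y] = r / p = 4 / 0.714 = 5.6022409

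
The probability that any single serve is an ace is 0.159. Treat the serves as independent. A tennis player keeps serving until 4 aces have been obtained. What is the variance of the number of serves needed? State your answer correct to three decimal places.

133.064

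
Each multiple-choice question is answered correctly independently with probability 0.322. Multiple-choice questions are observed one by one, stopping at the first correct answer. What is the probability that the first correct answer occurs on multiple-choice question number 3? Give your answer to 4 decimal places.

Geometric (trials to first success), p = 0.322.
P(Y = 3) = (1−p)^2 · p = 0.45968 · 0.322 = 0.148018

0.1480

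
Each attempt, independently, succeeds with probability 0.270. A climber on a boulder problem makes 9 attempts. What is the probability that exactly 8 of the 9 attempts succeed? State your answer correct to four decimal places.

X ~ Binomial(n=9, p=0.27).
P(X=8) = C(9,8) · p^8 · (1−p)^1
= 9 · 2.8243e-05 · 0.73 = 0.000186

0.0002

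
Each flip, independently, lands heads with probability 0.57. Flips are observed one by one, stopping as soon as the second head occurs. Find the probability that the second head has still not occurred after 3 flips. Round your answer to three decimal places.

Needing more than 3 flips ⇔ fewer than 2 successes in the first 3. With X ~ Binomial(3, 0.57), P(Y > 3) = P(X ≤ 1).
  k=0: C(3,0)·0.57^0·0.43^3 = 0.07951
  k=1: C(3,1)·0.57^1·0.43^2 = 0.31618
P(X ≤ 1) = 0.39569

0.396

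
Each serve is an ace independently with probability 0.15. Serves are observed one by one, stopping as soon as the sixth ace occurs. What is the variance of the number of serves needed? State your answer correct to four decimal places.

Y = total serves until the sixth success; negative binomial with r=6, p=0.15.
Var(Y) = r(1−p)/p² = 6·0.85 / 0.15² = 226.666667

226.6667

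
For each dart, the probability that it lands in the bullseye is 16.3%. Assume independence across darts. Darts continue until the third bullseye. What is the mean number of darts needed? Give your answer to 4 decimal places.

Y = total darts until the third success; negative binomial with r=3, p=0.163.
E[Y] = r / p = 3 / 0.163 = 18.404908

18.4049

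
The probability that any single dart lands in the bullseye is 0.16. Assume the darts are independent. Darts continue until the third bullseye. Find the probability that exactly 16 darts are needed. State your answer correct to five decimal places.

0.04458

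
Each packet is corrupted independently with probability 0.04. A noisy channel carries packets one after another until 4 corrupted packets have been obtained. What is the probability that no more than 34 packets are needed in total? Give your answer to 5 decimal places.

0.04571

Finishing within 34 packets ⇔ at least 4 successes in the first 34. With X ~ Binomial(34, 0.04), P(Y ≤ 34) = 1 − P(X ≤ 3).
  k=0: C(34,0)·0.04^0·0.96^34 = 0.2495870
  k=1: C(34,1)·0.04^1·0.96^33 = 0.3535816
  k=2: C(34,2)·0.04^2·0.96^32 = 0.2430873
  k=3: C(34,3)·0.04^3·0.96^31 = 0.1080388
1 − 0.9542947 = 0.0457053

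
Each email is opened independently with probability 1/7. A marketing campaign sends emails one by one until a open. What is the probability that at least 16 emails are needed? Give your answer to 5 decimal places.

0.09904

Y = number of emails to the first success; geometric, p = 0.142857.
P(Y > 15) = P(first 15 all fail) = (1−p)^15 = 0.0990372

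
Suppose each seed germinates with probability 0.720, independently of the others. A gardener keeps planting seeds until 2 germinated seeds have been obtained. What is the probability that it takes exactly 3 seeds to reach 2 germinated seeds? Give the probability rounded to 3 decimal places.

0.290

Y = trial on which the second success occurs; negative binomial, r=2, p=0.72.
P(Y=3) = C(2,1) · p^2 · (1−p)^1
= 2 · 0.5184 · 0.28 = 0.29030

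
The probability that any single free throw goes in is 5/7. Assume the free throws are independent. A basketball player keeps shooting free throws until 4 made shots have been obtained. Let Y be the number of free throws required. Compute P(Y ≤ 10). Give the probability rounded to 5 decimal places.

0.99209

Finishing within 10 free throws ⇔ at least 4 successes in the first 10. With X ~ Binomial(10, 0.714286), P(Y ≤ 10) = 1 − P(X ≤ 3).
  k=0: C(10,0)·0.714286^0·0.285714^10 = 0.0000036
  k=1: C(10,1)·0.714286^1·0.285714^9 = 0.0000906
  k=2: C(10,2)·0.714286^2·0.285714^8 = 0.0010196
  k=3: C(10,3)·0.714286^3·0.285714^7 = 0.0067971
1 − 0.0079109 = 0.9920891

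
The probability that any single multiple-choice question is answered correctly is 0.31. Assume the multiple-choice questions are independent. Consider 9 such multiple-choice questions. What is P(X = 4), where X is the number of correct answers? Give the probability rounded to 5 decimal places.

X ~ Binomial(n=9, p=0.31).
P(X=4) = C(9,4) · p^4 · (1−p)^5
= 126 · 0.0092352 · 0.1564 = 0.1819964

0.18200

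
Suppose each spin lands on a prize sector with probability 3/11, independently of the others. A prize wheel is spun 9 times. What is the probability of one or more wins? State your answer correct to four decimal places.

0.9431

P(at least one) = 1 − P(none) = 1 − (1 − 0.272727)^9
= 1 − 0.056921 = 0.943079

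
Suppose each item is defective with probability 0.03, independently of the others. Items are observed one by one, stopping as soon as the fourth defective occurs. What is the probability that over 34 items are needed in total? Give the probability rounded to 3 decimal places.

0.982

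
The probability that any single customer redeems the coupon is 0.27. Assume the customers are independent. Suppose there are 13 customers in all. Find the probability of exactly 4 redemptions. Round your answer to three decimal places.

X ~ Binomial(n=13, p=0.27).
P(X=4) = C(13,4) · p^4 · (1−p)^9
= 715 · 0.0053144 · 0.058872 = 0.22370

0.224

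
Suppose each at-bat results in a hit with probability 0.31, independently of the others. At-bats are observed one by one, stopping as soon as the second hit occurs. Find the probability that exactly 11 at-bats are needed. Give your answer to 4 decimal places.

0.0341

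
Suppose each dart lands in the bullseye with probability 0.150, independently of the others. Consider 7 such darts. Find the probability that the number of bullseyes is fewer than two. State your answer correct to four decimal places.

0.7166

X ~ Binomial(7, 0.15); P(X ≤ 1) = Σ C(7,k) p^k (1−p)^(7−k) over k:
  k=0: C(7,0)·0.15^0·0.85^7 = 0.320577
  k=1: C(7,1)·0.15^1·0.85^6 = 0.396007
Total = 0.716584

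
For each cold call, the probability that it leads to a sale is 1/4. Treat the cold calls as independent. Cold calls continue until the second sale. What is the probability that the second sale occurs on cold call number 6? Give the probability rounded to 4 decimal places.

0.0989

Y = trial on which the second success occurs; negative binomial, r=2, p=0.25.
P(Y=6) = C(5,1) · p^2 · (1−p)^4
= 5 · 0.0625 · 0.31641 = 0.098877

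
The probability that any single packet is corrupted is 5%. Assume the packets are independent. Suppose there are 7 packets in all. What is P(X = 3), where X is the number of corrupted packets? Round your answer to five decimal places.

0.00356

X ~ Binomial(n=7, p=0.05).
P(X=3) = C(7,3) · p^3 · (1−p)^4
= 35 · 0.000125 · 0.81451 = 0.0035635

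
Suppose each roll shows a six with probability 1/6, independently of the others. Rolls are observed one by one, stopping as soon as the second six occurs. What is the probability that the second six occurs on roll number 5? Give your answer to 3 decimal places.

0.064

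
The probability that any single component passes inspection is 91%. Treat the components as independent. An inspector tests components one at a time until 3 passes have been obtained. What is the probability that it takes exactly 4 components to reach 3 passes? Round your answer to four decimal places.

Y = trial on which the third success occurs; negative binomial, r=3, p=0.91.
P(Y=4) = C(3,2) · p^3 · (1−p)^1
= 3 · 0.75357 · 0.09 = 0.203464

0.2035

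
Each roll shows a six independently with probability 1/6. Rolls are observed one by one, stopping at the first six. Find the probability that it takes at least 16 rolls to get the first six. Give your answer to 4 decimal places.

Y = number of rolls to the first success; geometric, p = 0.166667.
P(Y > 15) = P(first 15 all fail) = (1−p)^15 = 0.064905

0.0649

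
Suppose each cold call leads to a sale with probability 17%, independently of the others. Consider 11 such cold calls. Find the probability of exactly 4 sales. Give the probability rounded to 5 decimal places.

X ~ Binomial(n=11, p=0.17).
P(X=4) = C(11,4) · p^4 · (1−p)^7
= 330 · 0.00083521 · 0.27136 = 0.0747922

0.07479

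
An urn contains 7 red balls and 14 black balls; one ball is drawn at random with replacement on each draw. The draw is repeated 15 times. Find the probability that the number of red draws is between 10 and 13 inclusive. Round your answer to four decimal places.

X ~ Binomial(15, 0.333333); P(10 ≤ X ≤ 13) = Σ C(15,k) p^k (1−p)^(15−k) over k:
  k=10: C(15,10)·0.333333^10·0.666667^5 = 0.006697
  k=11: C(15,11)·0.333333^11·0.666667^4 = 0.001522
  k=12: C(15,12)·0.333333^12·0.666667^3 = 0.000254
  k=13: C(15,13)·0.333333^13·0.666667^2 = 0.000029
Total = 0.008502

0.0085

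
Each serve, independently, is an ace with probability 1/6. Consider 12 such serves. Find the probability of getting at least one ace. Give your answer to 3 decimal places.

0.888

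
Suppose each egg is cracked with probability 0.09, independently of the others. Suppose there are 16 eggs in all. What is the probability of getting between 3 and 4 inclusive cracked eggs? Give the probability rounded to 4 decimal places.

X ~ Binomial(16, 0.09); P(3 ≤ X ≤ 4) = Σ C(16,k) p^k (1−p)^(16−k) over k:
  k=3: C(16,3)·0.09^3·0.91^13 = 0.119799
  k=4: C(16,4)·0.09^4·0.91^12 = 0.038507
Total = 0.158306

0.1583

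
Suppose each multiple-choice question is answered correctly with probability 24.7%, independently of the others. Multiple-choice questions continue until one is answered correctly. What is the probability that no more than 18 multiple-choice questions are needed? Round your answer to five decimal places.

Y = number of multiple-choice questions to the first success; geometric, p = 0.247.
P(Y ≤ 18) = 1 − (1−p)^18 = 1 − 0.0060577 = 0.9939423

0.99394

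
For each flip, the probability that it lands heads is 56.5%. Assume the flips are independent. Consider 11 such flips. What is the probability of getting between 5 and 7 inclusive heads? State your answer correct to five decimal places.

0.63149

X ~ Binomial(11, 0.565); P(5 ≤ X ≤ 7) = Σ C(11,k) p^k (1−p)^(11−k) over k:
  k=5: C(11,5)·0.565^5·0.435^6 = 0.1802270
  k=6: C(11,6)·0.565^6·0.435^5 = 0.2340879
  k=7: C(11,7)·0.565^7·0.435^4 = 0.2171751
Total = 0.6314900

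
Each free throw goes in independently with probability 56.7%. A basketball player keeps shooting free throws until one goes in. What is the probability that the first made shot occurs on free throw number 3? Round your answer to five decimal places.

Geometric (trials to first success), p = 0.567.
P(Y = 3) = (1−p)^2 · p = 0.18749 · 0.567 = 0.1063063

0.10631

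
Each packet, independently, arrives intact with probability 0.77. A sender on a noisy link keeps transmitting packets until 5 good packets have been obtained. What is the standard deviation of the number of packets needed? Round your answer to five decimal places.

Y = total packets until the fifth success; negative binomial with r=5, p=0.77.
SD(Y) = √[r(1−p)/p²] = √(1.9396188) = 1.3927020

1.39270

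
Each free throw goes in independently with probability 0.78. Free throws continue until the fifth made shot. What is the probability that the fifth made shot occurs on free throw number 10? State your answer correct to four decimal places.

0.0187

Y = trial on which the fifth success occurs; negative binomial, r=5, p=0.78.
P(Y=10) = C(9,4) · p^5 · (1−p)^5
= 126 · 0.28872 · 0.00051536 = 0.018748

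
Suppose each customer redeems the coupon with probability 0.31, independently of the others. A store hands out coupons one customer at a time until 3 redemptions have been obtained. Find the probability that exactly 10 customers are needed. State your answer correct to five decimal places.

Y = trial on which the third success occurs; negative binomial, r=3, p=0.31.
P(Y=10) = C(9,2) · p^3 · (1−p)^7
= 36 · 0.029791 · 0.074464 = 0.0798604

0.07986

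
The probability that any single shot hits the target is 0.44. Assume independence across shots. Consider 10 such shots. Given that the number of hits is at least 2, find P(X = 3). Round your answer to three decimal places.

0.181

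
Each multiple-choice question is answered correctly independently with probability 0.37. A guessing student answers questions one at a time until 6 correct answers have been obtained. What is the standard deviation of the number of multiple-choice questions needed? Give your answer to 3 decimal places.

Y = total multiple-choice questions until the sixth success; negative binomial with r=6, p=0.37.
SD(Y) = √[r(1−p)/p²] = √(27.61140) = 5.25465

5.255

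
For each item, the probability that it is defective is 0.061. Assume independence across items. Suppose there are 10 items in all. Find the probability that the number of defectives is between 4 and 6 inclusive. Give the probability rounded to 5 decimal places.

0.00216

X ~ Binomial(10, 0.061); P(4 ≤ X ≤ 6) = Σ C(10,k) p^k (1−p)^(10−k) over k:
  k=4: C(10,4)·0.061^4·0.939^6 = 0.0019931
  k=5: C(10,5)·0.061^5·0.939^5 = 0.0001554
  k=6: C(10,6)·0.061^6·0.939^4 = 0.0000084
Total = 0.0021569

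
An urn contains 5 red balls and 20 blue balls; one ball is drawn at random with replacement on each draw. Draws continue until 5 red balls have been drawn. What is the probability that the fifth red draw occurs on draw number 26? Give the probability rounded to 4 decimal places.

Y = trial on which the fifth success occurs; negative binomial, r=5, p=0.20.
P(Y=26) = C(25,4) · p^5 · (1−p)^21
= 12650 · 0.00032 · 0.0092234 = 0.037336

0.0373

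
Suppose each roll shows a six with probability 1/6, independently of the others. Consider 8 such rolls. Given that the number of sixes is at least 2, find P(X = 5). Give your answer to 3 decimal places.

0.011

X ~ Binomial(8, 0.166667). Want P(X=5 | X≥2) = P(X=5) / P(X≥2).
P(X=5) = C(8,5)·0.166667^5·0.833333^3 = 0.00417
P(X≥2) = 1 − 0.23257 − 0.37211 = 0.39532
Ratio = 0.00417 / 0.39532 = 0.01054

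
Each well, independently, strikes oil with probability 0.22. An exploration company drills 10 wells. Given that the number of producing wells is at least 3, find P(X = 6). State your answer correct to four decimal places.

0.0230

X ~ Binomial(10, 0.22). Want P(X=6 | X≥3) = P(X=6) / P(X≥3).
P(X=6) = C(10,6)·0.22^6·0.78^4 = 0.008813
P(X≥3) = 1 − 0.083358 − 0.235112 − 0.298411 = 0.383120
Ratio = 0.008813 / 0.383120 = 0.023004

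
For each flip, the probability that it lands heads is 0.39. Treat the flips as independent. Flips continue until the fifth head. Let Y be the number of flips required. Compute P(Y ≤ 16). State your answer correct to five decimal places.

Finishing within 16 flips ⇔ at least 5 successes in the first 16. With X ~ Binomial(16, 0.39), P(Y ≤ 16) = 1 − P(X ≤ 4).
  k=0: C(16,0)·0.39^0·0.61^16 = 0.0003675
  k=1: C(16,1)·0.39^1·0.61^15 = 0.0037595
  k=2: C(16,2)·0.39^2·0.61^14 = 0.0180272
  k=3: C(16,3)·0.39^3·0.61^13 = 0.0537861
  k=4: C(16,4)·0.39^4·0.61^12 = 0.1117604
1 − 0.1877007 = 0.8122993

0.81230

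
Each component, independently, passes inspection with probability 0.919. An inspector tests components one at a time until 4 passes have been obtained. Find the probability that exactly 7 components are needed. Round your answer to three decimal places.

0.008

Y = trial on which the fourth success occurs; negative binomial, r=4, p=0.919.
P(Y=7) = C(6,3) · p^4 · (1−p)^3
= 20 · 0.71328 · 0.00053144 = 0.00758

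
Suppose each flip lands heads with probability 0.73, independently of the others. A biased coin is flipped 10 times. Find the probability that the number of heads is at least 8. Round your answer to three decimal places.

0.466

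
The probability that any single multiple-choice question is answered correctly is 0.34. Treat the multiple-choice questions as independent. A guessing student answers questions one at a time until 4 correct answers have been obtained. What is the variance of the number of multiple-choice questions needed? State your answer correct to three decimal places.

Y = total multiple-choice questions until the fourth success; negative binomial with r=4, p=0.34.
Var(Y) = r(1−p)/p² = 4·0.66 / 0.34² = 22.83737

22.837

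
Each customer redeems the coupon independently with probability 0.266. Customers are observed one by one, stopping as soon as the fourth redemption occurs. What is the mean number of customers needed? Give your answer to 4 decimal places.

Y = total customers until the fourth success; negative binomial with r=4, p=0.266.
E[Y] = r / p = 4 / 0.266 = 15.037594

15.0376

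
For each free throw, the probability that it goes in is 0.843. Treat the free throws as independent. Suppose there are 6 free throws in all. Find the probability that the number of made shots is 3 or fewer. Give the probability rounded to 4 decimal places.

0.0533

X ~ Binomial(6, 0.843); P(X ≤ 3) = Σ C(6,k) p^k (1−p)^(6−k) over k:
  k=0: C(6,0)·0.843^0·0.157^6 = 0.000015
  k=1: C(6,1)·0.843^1·0.157^5 = 0.000482
  k=2: C(6,2)·0.843^2·0.157^4 = 0.006477
  k=3: C(6,3)·0.843^3·0.157^3 = 0.046367
Total = 0.053341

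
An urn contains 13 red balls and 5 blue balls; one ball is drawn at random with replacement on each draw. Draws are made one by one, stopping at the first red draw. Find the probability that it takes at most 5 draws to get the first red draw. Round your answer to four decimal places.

0.9983

Y = number of draws to the first success; geometric, p = 0.722222.
P(Y ≤ 5) = 1 − (1−p)^5 = 1 − 0.001654 = 0.998346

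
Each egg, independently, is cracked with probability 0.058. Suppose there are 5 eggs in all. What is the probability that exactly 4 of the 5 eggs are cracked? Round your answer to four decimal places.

X ~ Binomial(n=5, p=0.058).
P(X=4) = C(5,4) · p^4 · (1−p)^1
= 5 · 1.1316e-05 · 0.942 = 0.000053

0.0001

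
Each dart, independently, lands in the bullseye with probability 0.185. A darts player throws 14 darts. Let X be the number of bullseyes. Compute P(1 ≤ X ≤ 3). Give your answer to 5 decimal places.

X ~ Binomial(14, 0.185); P(1 ≤ X ≤ 3) = Σ C(14,k) p^k (1−p)^(14−k) over k:
  k=1: C(14,1)·0.185^1·0.815^13 = 0.1812795
  k=2: C(14,2)·0.185^2·0.815^12 = 0.2674707
  k=3: C(14,3)·0.185^3·0.815^11 = 0.2428568
Total = 0.6916070

0.69161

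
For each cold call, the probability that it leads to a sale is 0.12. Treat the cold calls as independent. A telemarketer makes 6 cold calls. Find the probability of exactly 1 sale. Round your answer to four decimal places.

0.3800

X ~ Binomial(n=6, p=0.12).
P(X=1) = C(6,1) · p^1 · (1−p)^5
= 6 · 0.12 · 0.52773 = 0.379967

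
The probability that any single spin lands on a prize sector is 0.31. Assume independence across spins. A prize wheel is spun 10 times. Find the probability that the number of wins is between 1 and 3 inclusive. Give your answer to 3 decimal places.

X ~ Binomial(10, 0.31); P(1 ≤ X ≤ 3) = Σ C(10,k) p^k (1−p)^(10−k) over k:
  k=1: C(10,1)·0.31^1·0.69^9 = 0.10990
  k=2: C(10,2)·0.31^2·0.69^8 = 0.22219
  k=3: C(10,3)·0.31^3·0.69^7 = 0.26620
Total = 0.59829

0.598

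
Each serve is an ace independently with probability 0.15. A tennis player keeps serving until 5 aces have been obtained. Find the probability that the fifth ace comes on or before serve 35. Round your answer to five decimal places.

0.61925

Finishing within 35 serves ⇔ at least 5 successes in the first 35. With X ~ Binomial(35, 0.15), P(Y ≤ 35) = 1 − P(X ≤ 4).
  k=0: C(35,0)·0.15^0·0.85^35 = 0.0033858
  k=1: C(35,1)·0.15^1·0.85^34 = 0.0209123
  k=2: C(35,2)·0.15^2·0.85^33 = 0.0627370
  k=3: C(35,3)·0.15^3·0.85^32 = 0.1217837
  k=4: C(35,4)·0.15^4·0.85^31 = 0.1719299
1 − 0.3807487 = 0.6192513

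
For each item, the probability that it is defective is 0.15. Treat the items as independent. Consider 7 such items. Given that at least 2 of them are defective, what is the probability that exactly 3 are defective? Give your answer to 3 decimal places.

X ~ Binomial(7, 0.15). Want P(X=3 | X≥2) = P(X=3) / P(X≥2).
P(X=3) = C(7,3)·0.15^3·0.85^4 = 0.06166
P(X≥2) = 1 − 0.32058 − 0.39601 = 0.28342
Ratio = 0.06166 / 0.28342 = 0.21757

0.218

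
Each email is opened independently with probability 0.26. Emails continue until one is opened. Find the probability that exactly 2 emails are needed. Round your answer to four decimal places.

0.1924

Geometric (trials to first success), p = 0.26.
P(Y = 2) = (1−p)^1 · p = 0.74 · 0.26 = 0.192400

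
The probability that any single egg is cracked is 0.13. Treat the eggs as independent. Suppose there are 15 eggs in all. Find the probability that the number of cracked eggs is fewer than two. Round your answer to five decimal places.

0.40135

X ~ Binomial(15, 0.13); P(X ≤ 1) = Σ C(15,k) p^k (1−p)^(15−k) over k:
  k=0: C(15,0)·0.13^0·0.87^15 = 0.1238194
  k=1: C(15,1)·0.13^1·0.87^14 = 0.2775263
Total = 0.4013457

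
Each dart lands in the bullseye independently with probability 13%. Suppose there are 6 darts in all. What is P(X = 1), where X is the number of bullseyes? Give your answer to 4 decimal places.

X ~ Binomial(n=6, p=0.13).
P(X=1) = C(6,1) · p^1 · (1−p)^5
= 6 · 0.13 · 0.49842 = 0.388768

0.3888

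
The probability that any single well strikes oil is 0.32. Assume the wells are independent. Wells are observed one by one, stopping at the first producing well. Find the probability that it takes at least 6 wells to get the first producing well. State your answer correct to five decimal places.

Y = number of wells to the first success; geometric, p = 0.32.
P(Y > 5) = P(first 5 all fail) = (1−p)^5 = 0.1453934

0.14539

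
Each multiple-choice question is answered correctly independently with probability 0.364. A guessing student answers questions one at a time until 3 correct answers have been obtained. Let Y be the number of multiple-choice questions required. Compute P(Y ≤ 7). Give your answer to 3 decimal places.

Finishing within 7 multiple-choice questions ⇔ at least 3 successes in the first 7. With X ~ Binomial(7, 0.364), P(Y ≤ 7) = 1 − P(X ≤ 2).
  k=0: C(7,0)·0.364^0·0.636^7 = 0.04209
  k=1: C(7,1)·0.364^1·0.636^6 = 0.16863
  k=2: C(7,2)·0.364^2·0.636^5 = 0.28954
1 − 0.50026 = 0.49974

0.500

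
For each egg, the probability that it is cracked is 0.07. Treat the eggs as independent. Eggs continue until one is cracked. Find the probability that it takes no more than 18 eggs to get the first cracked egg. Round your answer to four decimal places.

0.7292

Y = number of eggs to the first success; geometric, p = 0.07.
P(Y ≤ 18) = 1 − (1−p)^18 = 1 − 0.270828 = 0.729172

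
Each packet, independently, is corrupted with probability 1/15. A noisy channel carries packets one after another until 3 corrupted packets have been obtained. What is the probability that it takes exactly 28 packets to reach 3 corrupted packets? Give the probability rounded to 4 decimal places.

0.0185

Y = trial on which the third success occurs; negative binomial, r=3, p=0.066667.
P(Y=28) = C(27,2) · p^3 · (1−p)^25
= 351 · 0.0002963 · 0.1782 = 0.018533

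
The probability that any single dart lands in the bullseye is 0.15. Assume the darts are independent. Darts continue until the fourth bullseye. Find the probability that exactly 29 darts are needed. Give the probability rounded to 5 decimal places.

0.02852

Y = trial on which the fourth success occurs; negative binomial, r=4, p=0.15.
P(Y=29) = C(28,3) · p^4 · (1−p)^25
= 3276 · 0.00050625 · 0.017198 = 0.0285221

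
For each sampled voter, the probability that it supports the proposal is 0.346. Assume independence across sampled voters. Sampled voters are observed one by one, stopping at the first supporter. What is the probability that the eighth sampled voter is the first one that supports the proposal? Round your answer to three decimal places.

Geometric (trials to first success), p = 0.346.
P(Y = 8) = (1−p)^7 · p = 0.051173 · 0.346 = 0.01771

0.018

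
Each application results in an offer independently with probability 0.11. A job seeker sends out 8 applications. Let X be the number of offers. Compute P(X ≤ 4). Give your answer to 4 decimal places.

0.9993

X ~ Binomial(8, 0.11); P(X ≤ 4) = Σ C(8,k) p^k (1−p)^(8−k) over k:
  k=0: C(8,0)·0.11^0·0.89^8 = 0.393659
  k=1: C(8,1)·0.11^1·0.89^7 = 0.389236
  k=2: C(8,2)·0.11^2·0.89^6 = 0.168377
  k=3: C(8,3)·0.11^3·0.89^5 = 0.041621
  k=4: C(8,4)·0.11^4·0.89^4 = 0.006430
Total = 0.999323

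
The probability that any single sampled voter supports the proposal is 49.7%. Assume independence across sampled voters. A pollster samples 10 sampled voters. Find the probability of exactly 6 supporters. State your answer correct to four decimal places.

0.2026

X ~ Binomial(n=10, p=0.497).
P(X=6) = C(10,6) · p^6 · (1−p)^4
= 210 · 0.015071 · 0.064014 = 0.202595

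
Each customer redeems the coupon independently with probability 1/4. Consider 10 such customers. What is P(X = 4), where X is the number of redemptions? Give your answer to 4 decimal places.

X ~ Binomial(n=10, p=0.25).
P(X=4) = C(10,4) · p^4 · (1−p)^6
= 210 · 0.0039062 · 0.17798 = 0.145998

0.1460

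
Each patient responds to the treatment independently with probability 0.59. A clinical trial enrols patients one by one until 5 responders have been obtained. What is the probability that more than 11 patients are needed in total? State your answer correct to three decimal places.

0.112

Needing more than 11 patients ⇔ fewer than 5 successes in the first 11. With X ~ Binomial(11, 0.59), P(Y > 11) = P(X ≤ 4).
  k=0: C(11,0)·0.59^0·0.41^11 = 0.00006
  k=1: C(11,1)·0.59^1·0.41^10 = 0.00087
  k=2: C(11,2)·0.59^2·0.41^9 = 0.00627
  k=3: C(11,3)·0.59^3·0.41^8 = 0.02706
  k=4: C(11,4)·0.59^4·0.41^7 = 0.07788
P(X ≤ 4) = 0.11213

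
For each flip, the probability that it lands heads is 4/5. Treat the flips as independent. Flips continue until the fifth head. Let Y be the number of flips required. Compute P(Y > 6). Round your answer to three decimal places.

0.345

Needing more than 6 flips ⇔ fewer than 5 successes in the first 6. With X ~ Binomial(6, 0.80), P(Y > 6) = P(X ≤ 4).
  k=0: C(6,0)·0.80^0·0.20^6 = 0.00006
  k=1: C(6,1)·0.80^1·0.20^5 = 0.00154
  k=2: C(6,2)·0.80^2·0.20^4 = 0.01536
  k=3: C(6,3)·0.80^3·0.20^3 = 0.08192
  k=4: C(6,4)·0.80^4·0.20^2 = 0.24576
P(X ≤ 4) = 0.34464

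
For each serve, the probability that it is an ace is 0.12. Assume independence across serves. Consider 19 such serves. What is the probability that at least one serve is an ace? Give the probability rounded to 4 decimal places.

0.9119

P(at least one) = 1 − P(none) = 1 − (1 − 0.12)^19
= 1 − 0.088140 = 0.911860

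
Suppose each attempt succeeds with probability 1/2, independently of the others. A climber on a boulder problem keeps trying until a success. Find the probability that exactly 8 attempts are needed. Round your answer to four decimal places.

0.0039

Geometric (trials to first success), p = 0.50.
P(Y = 8) = (1−p)^7 · p = 0.0078125 · 0.50 = 0.003906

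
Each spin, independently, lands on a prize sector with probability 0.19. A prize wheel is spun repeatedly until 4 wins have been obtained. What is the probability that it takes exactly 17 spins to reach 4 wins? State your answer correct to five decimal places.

Y = trial on which the fourth success occurs; negative binomial, r=4, p=0.19.
P(Y=17) = C(16,3) · p^4 · (1−p)^13
= 560 · 0.0013032 · 0.064611 = 0.0471528

0.04715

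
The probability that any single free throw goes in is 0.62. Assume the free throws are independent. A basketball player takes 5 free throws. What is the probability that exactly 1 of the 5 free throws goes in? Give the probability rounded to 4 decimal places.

X ~ Binomial(n=5, p=0.62).
P(X=1) = C(5,1) · p^1 · (1−p)^4
= 5 · 0.62 · 0.020851 = 0.064639

0.0646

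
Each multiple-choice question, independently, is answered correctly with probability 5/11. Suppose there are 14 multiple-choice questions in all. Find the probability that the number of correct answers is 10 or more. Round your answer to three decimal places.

0.046

X ~ Binomial(14, 0.454545); P(X ≥ 10) = Σ C(14,k) p^k (1−p)^(14−k) over k:
  k=10: C(14,10)·0.454545^10·0.545455^4 = 0.03336
  k=11: C(14,11)·0.454545^11·0.545455^3 = 0.01011
  k=12: C(14,12)·0.454545^12·0.545455^2 = 0.00211
  k=13: C(14,13)·0.454545^13·0.545455^1 = 0.00027
  k=14: C(14,14)·0.454545^14·0.545455^0 = 0.00002
Total = 0.04586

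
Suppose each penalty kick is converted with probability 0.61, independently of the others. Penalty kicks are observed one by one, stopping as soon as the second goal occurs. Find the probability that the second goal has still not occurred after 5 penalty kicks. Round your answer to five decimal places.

0.07958

Needing more than 5 penalty kicks ⇔ fewer than 2 successes in the first 5. With X ~ Binomial(5, 0.61), P(Y > 5) = P(X ≤ 1).
  k=0: C(5,0)·0.61^0·0.39^5 = 0.0090224
  k=1: C(5,1)·0.61^1·0.39^4 = 0.0705600
P(X ≤ 1) = 0.0795824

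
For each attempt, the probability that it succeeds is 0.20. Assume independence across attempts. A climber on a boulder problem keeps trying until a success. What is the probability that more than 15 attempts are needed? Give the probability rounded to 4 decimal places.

Y = number of attempts to the first success; geometric, p = 0.20.
P(Y > 15) = P(first 15 all fail) = (1−p)^15 = 0.035184

0.0352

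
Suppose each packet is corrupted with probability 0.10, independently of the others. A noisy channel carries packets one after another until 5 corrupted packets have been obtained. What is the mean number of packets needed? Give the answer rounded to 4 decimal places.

50.0000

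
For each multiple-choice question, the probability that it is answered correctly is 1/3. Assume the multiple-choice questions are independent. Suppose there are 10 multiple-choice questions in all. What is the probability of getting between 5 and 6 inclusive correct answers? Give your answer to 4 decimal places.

0.1935

X ~ Binomial(10, 0.333333); P(5 ≤ X ≤ 6) = Σ C(10,k) p^k (1−p)^(10−k) over k:
  k=5: C(10,5)·0.333333^5·0.666667^5 = 0.136565
  k=6: C(10,6)·0.333333^6·0.666667^4 = 0.056902
Total = 0.193466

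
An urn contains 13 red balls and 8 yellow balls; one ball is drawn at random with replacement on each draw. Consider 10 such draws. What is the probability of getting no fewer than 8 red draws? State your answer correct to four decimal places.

0.2000

X ~ Binomial(10, 0.619048); P(X ≥ 8) = Σ C(10,k) p^k (1−p)^(10−k) over k:
  k=8: C(10,8)·0.619048^8·0.380952^2 = 0.140847
  k=9: C(10,9)·0.619048^9·0.380952^1 = 0.050861
  k=10: C(10,10)·0.619048^10·0.380952^0 = 0.008265
Total = 0.199973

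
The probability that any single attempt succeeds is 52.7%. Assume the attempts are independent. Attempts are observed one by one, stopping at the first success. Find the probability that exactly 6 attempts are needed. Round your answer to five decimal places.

Geometric (trials to first success), p = 0.527.
P(Y = 6) = (1−p)^5 · p = 0.023676 · 0.527 = 0.0124772

0.01248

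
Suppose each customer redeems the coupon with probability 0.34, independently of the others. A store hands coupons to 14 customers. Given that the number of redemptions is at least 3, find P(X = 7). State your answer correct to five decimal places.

X ~ Binomial(14, 0.34). Want P(X=7 | X≥3) = P(X=7) / P(X≥3).
P(X=7) = C(14,7)·0.34^7·0.66^7 = 0.0983348
P(X≥3) = 1 − 0.0029759 − 0.0214624 − 0.0718665 = 0.9036952
Ratio = 0.0983348 / 0.9036952 = 0.1088141

0.10881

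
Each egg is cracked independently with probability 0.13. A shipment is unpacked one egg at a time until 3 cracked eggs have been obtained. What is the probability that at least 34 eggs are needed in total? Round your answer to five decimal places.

0.17890

Needing more than 33 eggs ⇔ fewer than 3 successes in the first 33. With X ~ Binomial(33, 0.13), P(Y > 33) = P(X ≤ 2).
  k=0: C(33,0)·0.13^0·0.87^33 = 0.0100957
  k=1: C(33,1)·0.13^1·0.87^32 = 0.0497821
  k=2: C(33,2)·0.13^2·0.87^31 = 0.1190193
P(X ≤ 2) = 0.1788971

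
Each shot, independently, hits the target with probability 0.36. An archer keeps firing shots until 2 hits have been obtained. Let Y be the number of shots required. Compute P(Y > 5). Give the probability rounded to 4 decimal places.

0.4094

Needing more than 5 shots ⇔ fewer than 2 successes in the first 5. With X ~ Binomial(5, 0.36), P(Y > 5) = P(X ≤ 1).
  k=0: C(5,0)·0.36^0·0.64^5 = 0.107374
  k=1: C(5,1)·0.36^1·0.64^4 = 0.301990
P(X ≤ 1) = 0.409364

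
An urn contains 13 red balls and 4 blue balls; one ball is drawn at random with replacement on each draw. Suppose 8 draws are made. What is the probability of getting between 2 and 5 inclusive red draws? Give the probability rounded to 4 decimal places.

0.2850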